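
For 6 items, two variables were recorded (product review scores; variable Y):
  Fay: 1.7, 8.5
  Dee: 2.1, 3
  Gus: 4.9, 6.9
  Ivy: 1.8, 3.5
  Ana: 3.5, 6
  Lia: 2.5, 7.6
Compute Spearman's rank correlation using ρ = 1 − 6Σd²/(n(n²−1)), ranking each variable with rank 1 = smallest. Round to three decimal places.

Ranks of variable 1: 1, 3, 6, 2, 5, 4
Ranks of variable 2: 6, 1, 4, 2, 3, 5
d = r₁ − r₂: -5, 2, 2, 0, 2, -1
d²: 25, 4, 4, 0, 4, 1; Σd² = 38
ρ = 1 − 6·38/(6·35) = 1 − 228/210 = -0.086

-0.086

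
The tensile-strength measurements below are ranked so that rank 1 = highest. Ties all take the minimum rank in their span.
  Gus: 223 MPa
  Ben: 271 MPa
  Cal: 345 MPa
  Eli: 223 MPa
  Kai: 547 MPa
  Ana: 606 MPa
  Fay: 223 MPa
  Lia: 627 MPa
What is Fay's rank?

Sorted (descending): 627, 606, 547, 345, 271, 223, 223, 223
The 3 values of 223 occupy positions 6–8 → each gets rank 6.
Fay has value 223 MPa → rank 6.

6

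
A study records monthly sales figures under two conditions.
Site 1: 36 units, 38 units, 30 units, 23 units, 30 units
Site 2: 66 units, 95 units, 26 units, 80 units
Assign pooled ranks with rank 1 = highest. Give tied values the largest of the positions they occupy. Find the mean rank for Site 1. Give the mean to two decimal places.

6.40

Sorted (descending): 95, 80, 66, 38, 36, 30, 30, 26, 23
The 2 values of 30 occupy positions 6–7 → each gets rank 7.
Site 1 values → pooled ranks: 36→5, 38→4, 30→7, 23→9, 30→7
Mean rank = (5 + 4 + 7 + 9 + 7) / 5 = 6.40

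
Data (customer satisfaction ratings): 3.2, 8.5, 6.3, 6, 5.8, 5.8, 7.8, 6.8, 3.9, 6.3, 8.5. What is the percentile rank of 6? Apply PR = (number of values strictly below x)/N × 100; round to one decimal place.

36.4

N = 11.
Strictly below 6: 4. Equal to 6: 1.
PR = 4/11 × 100 = 36.4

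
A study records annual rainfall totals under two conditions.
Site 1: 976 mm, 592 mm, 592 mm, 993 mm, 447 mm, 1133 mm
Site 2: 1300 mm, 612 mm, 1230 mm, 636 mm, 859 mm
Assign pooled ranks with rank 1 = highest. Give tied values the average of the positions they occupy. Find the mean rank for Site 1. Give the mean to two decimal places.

7.00

Sorted (descending): 1300, 1230, 1133, 993, 976, 859, 636, 612, 592, 592, 447
The 2 values of 592 occupy positions 9–10 → average rank (9+10)/2 = 9.5.
Site 1 values → pooled ranks: 976→5, 592→9.5, 592→9.5, 993→4, 447→11, 1133→3
Mean rank = (5 + 9.5 + 9.5 + 4 + 11 + 3) / 6 = 7.00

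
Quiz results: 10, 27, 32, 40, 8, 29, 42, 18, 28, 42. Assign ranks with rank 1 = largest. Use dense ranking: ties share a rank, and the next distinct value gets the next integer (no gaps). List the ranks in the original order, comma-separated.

8, 6, 3, 2, 9, 4, 1, 7, 5, 1

Sorted (descending): 42, 42, 40, 32, 29, 28, 27, 18, 10, 8
The 2 values of 42 share dense rank 1.
Remaining distinct values take the next consecutive integers.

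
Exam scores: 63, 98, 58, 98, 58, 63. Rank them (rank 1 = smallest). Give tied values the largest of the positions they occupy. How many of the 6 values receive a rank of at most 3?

Sorted (ascending): 58, 58, 63, 63, 98, 98
The 2 values of 58 occupy positions 1–2 → each gets rank 2.
The 2 values of 63 occupy positions 3–4 → each gets rank 4.
The 2 values of 98 occupy positions 5–6 → each gets rank 6.
Ranks ≤ 3: {2, 2} → 2 values.

2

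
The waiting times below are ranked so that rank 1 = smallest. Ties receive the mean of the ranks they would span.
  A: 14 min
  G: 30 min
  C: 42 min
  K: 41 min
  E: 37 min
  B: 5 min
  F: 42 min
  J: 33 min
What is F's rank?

Sorted (ascending): 5, 14, 30, 33, 37, 41, 42, 42
The 2 values of 42 occupy positions 7–8 → average rank (7+8)/2 = 7.5.
F has value 42 min → rank 7.5.

7.5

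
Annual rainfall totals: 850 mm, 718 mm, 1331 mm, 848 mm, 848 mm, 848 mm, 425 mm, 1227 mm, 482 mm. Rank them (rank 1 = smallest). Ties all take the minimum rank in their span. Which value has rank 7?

850

Sorted (ascending): 425, 482, 718, 848, 848, 848, 850, 1227, 1331
The 3 values of 848 occupy positions 4–6 → each gets rank 4.
Rank 7 → value 850.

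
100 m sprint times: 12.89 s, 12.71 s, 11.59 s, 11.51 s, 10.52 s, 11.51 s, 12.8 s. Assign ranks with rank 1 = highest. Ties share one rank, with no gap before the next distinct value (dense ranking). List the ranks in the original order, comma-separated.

1, 3, 4, 5, 6, 5, 2

Sorted (descending): 12.89, 12.8, 12.71, 11.59, 11.51, 11.51, 10.52
The 2 values of 11.51 share dense rank 5.
Remaining distinct values take the next consecutive integers.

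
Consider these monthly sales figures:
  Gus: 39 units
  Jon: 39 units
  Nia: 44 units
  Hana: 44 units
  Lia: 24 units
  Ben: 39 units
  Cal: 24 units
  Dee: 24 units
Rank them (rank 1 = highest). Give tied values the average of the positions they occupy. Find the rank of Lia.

Sorted (descending): 44, 44, 39, 39, 39, 24, 24, 24
The 2 values of 44 occupy positions 1–2 → average rank (1+2)/2 = 1.5.
The 3 values of 39 occupy positions 3–5 → average rank 4.
The 3 values of 24 occupy positions 6–8 → average rank 7.
Lia has value 24 units → rank 7.

7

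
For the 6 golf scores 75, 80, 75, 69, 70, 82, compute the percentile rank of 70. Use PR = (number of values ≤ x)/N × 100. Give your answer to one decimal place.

N = 6.
Strictly below 70: 1. Equal to 70: 1.
PR = 2/6 × 100 = 33.3

33.3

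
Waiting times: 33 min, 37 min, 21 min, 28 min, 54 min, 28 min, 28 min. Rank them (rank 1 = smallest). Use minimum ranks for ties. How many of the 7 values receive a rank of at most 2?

Sorted (ascending): 21, 28, 28, 28, 33, 37, 54
The 3 values of 28 occupy positions 2–4 → each gets rank 2.
Ranks ≤ 2: {1, 2, 2, 2} → 4 values.

4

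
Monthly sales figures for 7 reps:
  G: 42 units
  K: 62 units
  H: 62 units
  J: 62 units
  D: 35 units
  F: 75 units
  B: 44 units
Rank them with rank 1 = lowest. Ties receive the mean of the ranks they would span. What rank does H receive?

5

Sorted (ascending): 35, 42, 44, 62, 62, 62, 75
The 3 values of 62 occupy positions 4–6 → average rank 5.
H has value 62 units → rank 5.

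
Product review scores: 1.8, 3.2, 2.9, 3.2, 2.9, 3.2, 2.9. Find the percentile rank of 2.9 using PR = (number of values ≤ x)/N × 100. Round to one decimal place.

57.1

N = 7.
Strictly below 2.9: 1. Equal to 2.9: 3.
PR = 4/7 × 100 = 57.1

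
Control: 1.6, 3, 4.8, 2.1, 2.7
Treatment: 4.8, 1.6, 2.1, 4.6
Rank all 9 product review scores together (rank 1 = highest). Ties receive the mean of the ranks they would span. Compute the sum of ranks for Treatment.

Sorted (descending): 4.8, 4.8, 4.6, 3, 2.7, 2.1, 2.1, 1.6, 1.6
The 2 values of 4.8 occupy positions 1–2 → average rank (1+2)/2 = 1.5.
The 2 values of 2.1 occupy positions 6–7 → average rank (6+7)/2 = 6.5.
The 2 values of 1.6 occupy positions 8–9 → average rank (8+9)/2 = 8.5.
Treatment values → pooled ranks: 4.8→1.5, 1.6→8.5, 2.1→6.5, 4.6→3
Rank sum = 1.5 + 8.5 + 6.5 + 3 = 19.5

19.5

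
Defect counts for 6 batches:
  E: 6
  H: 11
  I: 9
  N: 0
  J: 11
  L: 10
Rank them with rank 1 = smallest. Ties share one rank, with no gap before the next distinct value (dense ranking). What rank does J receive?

Sorted (ascending): 0, 6, 9, 10, 11, 11
The 2 values of 11 share dense rank 5.
Remaining distinct values take the next consecutive integers.
J has value 11 → rank 5.

5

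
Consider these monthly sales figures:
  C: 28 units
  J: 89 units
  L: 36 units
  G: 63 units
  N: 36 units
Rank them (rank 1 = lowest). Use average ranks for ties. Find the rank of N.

2.5

Sorted (ascending): 28, 36, 36, 63, 89
The 2 values of 36 occupy positions 2–3 → average rank (2+3)/2 = 2.5.
N has value 36 units → rank 2.5.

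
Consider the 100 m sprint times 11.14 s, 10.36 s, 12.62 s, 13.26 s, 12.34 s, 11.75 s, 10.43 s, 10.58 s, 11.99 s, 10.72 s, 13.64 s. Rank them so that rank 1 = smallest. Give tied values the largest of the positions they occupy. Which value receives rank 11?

Sorted (ascending): 10.36, 10.43, 10.58, 10.72, 11.14, 11.75, 11.99, 12.34, 12.62, 13.26, 13.64
No ties — each value takes its position as its rank.
Rank 11 → value 13.64.

13.64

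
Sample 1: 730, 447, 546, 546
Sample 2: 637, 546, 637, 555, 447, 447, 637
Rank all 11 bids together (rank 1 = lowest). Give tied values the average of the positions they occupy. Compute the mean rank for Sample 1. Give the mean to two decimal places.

5.75

Sorted (ascending): 447, 447, 447, 546, 546, 546, 555, 637, 637, 637, 730
The 3 values of 447 occupy positions 1–3 → average rank 2.
The 3 values of 546 occupy positions 4–6 → average rank 5.
The 3 values of 637 occupy positions 8–10 → average rank 9.
Sample 1 values → pooled ranks: 730→11, 447→2, 546→5, 546→5
Mean rank = (11 + 2 + 5 + 5) / 4 = 5.75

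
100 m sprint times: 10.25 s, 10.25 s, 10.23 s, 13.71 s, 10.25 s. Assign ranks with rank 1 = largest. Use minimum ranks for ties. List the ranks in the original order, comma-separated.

Sorted (descending): 13.71, 10.25, 10.25, 10.25, 10.23
The 3 values of 10.25 occupy positions 2–4 → each gets rank 2.

2, 2, 5, 1, 2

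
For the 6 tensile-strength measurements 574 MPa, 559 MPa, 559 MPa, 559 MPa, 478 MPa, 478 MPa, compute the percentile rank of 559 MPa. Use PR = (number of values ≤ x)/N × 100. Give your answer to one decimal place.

83.3

N = 6.
Strictly below 559: 2. Equal to 559: 3.
PR = 5/6 × 100 = 83.3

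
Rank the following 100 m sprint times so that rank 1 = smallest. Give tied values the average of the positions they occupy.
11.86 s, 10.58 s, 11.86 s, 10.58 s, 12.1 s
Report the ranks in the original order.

Sorted (ascending): 10.58, 10.58, 11.86, 11.86, 12.1
The 2 values of 10.58 occupy positions 1–2 → average rank (1+2)/2 = 1.5.
The 2 values of 11.86 occupy positions 3–4 → average rank (3+4)/2 = 3.5.

3.5, 1.5, 3.5, 1.5, 5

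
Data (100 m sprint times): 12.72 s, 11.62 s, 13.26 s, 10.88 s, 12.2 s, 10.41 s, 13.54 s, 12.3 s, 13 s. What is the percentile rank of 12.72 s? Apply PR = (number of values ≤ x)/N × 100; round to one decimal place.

66.7

N = 9.
Strictly below 12.72: 5. Equal to 12.72: 1.
PR = 6/9 × 100 = 66.7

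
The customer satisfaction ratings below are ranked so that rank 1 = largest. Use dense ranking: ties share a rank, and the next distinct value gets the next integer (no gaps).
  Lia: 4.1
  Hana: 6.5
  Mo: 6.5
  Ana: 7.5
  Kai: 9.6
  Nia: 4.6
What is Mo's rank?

3

Sorted (descending): 9.6, 7.5, 6.5, 6.5, 4.6, 4.1
The 2 values of 6.5 share dense rank 3.
Remaining distinct values take the next consecutive integers.
Mo has value 6.5 → rank 3.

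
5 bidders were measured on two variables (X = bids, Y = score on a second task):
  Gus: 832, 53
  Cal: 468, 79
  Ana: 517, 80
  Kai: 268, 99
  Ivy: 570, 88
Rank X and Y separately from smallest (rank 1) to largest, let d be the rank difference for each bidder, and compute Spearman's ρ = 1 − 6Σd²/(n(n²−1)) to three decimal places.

Ranks of variable 1: 5, 2, 3, 1, 4
Ranks of variable 2: 1, 2, 3, 5, 4
d = r₁ − r₂: 4, 0, 0, -4, 0
d²: 16, 0, 0, 16, 0; Σd² = 32
ρ = 1 − 6·32/(5·24) = 1 − 192/120 = -0.600

-0.600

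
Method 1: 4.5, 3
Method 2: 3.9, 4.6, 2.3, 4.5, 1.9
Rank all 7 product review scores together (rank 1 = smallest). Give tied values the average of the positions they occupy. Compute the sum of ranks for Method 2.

Sorted (ascending): 1.9, 2.3, 3, 3.9, 4.5, 4.5, 4.6
The 2 values of 4.5 occupy positions 5–6 → average rank (5+6)/2 = 5.5.
Method 2 values → pooled ranks: 3.9→4, 4.6→7, 2.3→2, 4.5→5.5, 1.9→1
Rank sum = 4 + 7 + 2 + 5.5 + 1 = 19.5

19.5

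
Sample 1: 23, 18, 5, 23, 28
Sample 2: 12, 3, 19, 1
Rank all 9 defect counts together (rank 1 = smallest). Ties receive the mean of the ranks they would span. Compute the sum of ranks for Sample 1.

Sorted (ascending): 1, 3, 5, 12, 18, 19, 23, 23, 28
The 2 values of 23 occupy positions 7–8 → average rank (7+8)/2 = 7.5.
Sample 1 values → pooled ranks: 23→7.5, 18→5, 5→3, 23→7.5, 28→9
Rank sum = 7.5 + 5 + 3 + 7.5 + 9 = 32

32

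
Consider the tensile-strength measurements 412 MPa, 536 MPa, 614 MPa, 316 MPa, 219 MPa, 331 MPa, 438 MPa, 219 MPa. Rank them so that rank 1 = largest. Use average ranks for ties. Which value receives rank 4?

Sorted (descending): 614, 536, 438, 412, 331, 316, 219, 219
The 2 values of 219 occupy positions 7–8 → average rank (7+8)/2 = 7.5.
Rank 4 → value 412.

412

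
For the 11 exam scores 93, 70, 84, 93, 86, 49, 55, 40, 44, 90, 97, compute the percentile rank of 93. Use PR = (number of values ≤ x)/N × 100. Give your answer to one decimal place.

90.9

N = 11.
Strictly below 93: 8. Equal to 93: 2.
PR = 10/11 × 100 = 90.9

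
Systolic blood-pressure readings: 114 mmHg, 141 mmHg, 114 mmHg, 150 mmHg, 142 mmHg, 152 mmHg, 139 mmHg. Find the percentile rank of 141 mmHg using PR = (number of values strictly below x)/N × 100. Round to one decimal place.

42.9

N = 7.
Strictly below 141: 3. Equal to 141: 1.
PR = 3/7 × 100 = 42.9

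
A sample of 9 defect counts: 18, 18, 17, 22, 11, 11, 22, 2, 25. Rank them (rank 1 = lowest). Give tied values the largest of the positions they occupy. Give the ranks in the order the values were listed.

6, 6, 4, 8, 3, 3, 8, 1, 9

Sorted (ascending): 2, 11, 11, 17, 18, 18, 22, 22, 25
The 2 values of 11 occupy positions 2–3 → each gets rank 3.
The 2 values of 18 occupy positions 5–6 → each gets rank 6.
The 2 values of 22 occupy positions 7–8 → each gets rank 8.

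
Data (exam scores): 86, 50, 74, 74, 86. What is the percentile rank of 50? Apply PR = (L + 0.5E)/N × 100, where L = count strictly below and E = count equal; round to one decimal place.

N = 5.
Strictly below 50: 0. Equal to 50: 1.
PR = (0 + 0.5·1)/5 × 100 = 10.0

10.0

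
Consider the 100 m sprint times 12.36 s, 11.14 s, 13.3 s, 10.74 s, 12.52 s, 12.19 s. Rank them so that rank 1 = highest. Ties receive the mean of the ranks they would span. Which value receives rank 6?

Sorted (descending): 13.3, 12.52, 12.36, 12.19, 11.14, 10.74
No ties — each value takes its position as its rank.
Rank 6 → value 10.74.

10.74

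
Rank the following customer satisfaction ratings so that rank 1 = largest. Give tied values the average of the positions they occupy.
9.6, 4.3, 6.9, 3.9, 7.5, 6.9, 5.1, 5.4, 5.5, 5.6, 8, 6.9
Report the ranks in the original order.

1, 11, 5, 12, 3, 5, 10, 9, 8, 7, 2, 5

Sorted (descending): 9.6, 8, 7.5, 6.9, 6.9, 6.9, 5.6, 5.5, 5.4, 5.1, 4.3, 3.9
The 3 values of 6.9 occupy positions 4–6 → average rank 5.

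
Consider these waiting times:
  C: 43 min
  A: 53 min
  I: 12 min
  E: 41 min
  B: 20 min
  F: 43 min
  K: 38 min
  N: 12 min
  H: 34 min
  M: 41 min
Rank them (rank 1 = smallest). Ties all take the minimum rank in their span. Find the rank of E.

6

Sorted (ascending): 12, 12, 20, 34, 38, 41, 41, 43, 43, 53
The 2 values of 12 occupy positions 1–2 → each gets rank 1.
The 2 values of 41 occupy positions 6–7 → each gets rank 6.
The 2 values of 43 occupy positions 8–9 → each gets rank 8.
E has value 41 min → rank 6.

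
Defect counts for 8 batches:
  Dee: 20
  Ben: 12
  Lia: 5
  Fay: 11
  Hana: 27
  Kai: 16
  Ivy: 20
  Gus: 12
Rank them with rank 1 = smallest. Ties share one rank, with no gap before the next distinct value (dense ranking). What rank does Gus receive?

3

Sorted (ascending): 5, 11, 12, 12, 16, 20, 20, 27
The 2 values of 12 share dense rank 3.
The 2 values of 20 share dense rank 5.
Remaining distinct values take the next consecutive integers.
Gus has value 12 → rank 3.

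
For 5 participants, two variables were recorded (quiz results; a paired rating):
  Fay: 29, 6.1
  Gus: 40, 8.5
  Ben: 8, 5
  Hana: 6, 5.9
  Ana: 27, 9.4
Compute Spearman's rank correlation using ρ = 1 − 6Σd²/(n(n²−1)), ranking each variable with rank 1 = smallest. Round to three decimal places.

0.600

Ranks of variable 1: 4, 5, 2, 1, 3
Ranks of variable 2: 3, 4, 1, 2, 5
d = r₁ − r₂: 1, 1, 1, -1, -2
d²: 1, 1, 1, 1, 4; Σd² = 8
ρ = 1 − 6·8/(5·24) = 1 − 48/120 = 0.600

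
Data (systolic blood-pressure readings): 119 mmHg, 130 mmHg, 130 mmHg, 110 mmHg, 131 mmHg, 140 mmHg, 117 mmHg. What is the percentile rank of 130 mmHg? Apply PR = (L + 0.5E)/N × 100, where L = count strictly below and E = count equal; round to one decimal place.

N = 7.
Strictly below 130: 3. Equal to 130: 2.
PR = (3 + 0.5·2)/7 × 100 = 57.1

57.1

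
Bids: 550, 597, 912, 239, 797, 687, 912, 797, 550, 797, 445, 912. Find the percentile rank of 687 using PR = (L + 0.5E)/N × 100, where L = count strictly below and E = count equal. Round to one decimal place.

N = 12.
Strictly below 687: 5. Equal to 687: 1.
PR = (5 + 0.5·1)/12 × 100 = 45.8

45.8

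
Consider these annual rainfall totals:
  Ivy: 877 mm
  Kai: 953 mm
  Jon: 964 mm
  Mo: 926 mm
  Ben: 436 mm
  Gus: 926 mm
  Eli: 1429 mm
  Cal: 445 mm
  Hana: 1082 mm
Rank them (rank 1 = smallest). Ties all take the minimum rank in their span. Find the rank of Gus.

Sorted (ascending): 436, 445, 877, 926, 926, 953, 964, 1082, 1429
The 2 values of 926 occupy positions 4–5 → each gets rank 4.
Gus has value 926 mm → rank 4.

4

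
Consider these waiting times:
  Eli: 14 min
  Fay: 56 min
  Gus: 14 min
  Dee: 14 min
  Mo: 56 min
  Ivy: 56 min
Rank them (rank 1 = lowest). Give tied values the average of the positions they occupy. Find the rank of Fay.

5

Sorted (ascending): 14, 14, 14, 56, 56, 56
The 3 values of 14 occupy positions 1–3 → average rank 2.
The 3 values of 56 occupy positions 4–6 → average rank 5.
Fay has value 56 min → rank 5.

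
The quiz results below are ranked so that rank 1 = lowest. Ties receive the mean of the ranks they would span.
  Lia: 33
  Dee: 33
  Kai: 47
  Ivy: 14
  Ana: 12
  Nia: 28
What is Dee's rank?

Sorted (ascending): 12, 14, 28, 33, 33, 47
The 2 values of 33 occupy positions 4–5 → average rank (4+5)/2 = 4.5.
Dee has value 33 → rank 4.5.

4.5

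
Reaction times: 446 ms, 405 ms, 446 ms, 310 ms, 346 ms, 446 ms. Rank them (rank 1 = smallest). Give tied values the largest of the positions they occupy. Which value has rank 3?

Sorted (ascending): 310, 346, 405, 446, 446, 446
The 3 values of 446 occupy positions 4–6 → each gets rank 6.
Rank 3 → value 405.

405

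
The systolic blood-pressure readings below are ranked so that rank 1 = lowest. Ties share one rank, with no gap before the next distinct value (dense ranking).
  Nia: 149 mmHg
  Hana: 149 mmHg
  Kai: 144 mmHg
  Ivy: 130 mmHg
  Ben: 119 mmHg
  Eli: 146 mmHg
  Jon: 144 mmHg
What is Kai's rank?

Sorted (ascending): 119, 130, 144, 144, 146, 149, 149
The 2 values of 144 share dense rank 3.
The 2 values of 149 share dense rank 5.
Remaining distinct values take the next consecutive integers.
Kai has value 144 mmHg → rank 3.

3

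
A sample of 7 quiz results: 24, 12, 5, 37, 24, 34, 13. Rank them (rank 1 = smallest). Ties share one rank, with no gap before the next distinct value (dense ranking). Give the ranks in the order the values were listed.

4, 2, 1, 6, 4, 5, 3

Sorted (ascending): 5, 12, 13, 24, 24, 34, 37
The 2 values of 24 share dense rank 4.
Remaining distinct values take the next consecutive integers.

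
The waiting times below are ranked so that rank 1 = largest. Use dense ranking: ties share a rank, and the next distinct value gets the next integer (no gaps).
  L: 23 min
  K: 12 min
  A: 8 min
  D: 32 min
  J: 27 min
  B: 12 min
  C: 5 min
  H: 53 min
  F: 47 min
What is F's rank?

Sorted (descending): 53, 47, 32, 27, 23, 12, 12, 8, 5
The 2 values of 12 share dense rank 6.
Remaining distinct values take the next consecutive integers.
F has value 47 min → rank 2.

2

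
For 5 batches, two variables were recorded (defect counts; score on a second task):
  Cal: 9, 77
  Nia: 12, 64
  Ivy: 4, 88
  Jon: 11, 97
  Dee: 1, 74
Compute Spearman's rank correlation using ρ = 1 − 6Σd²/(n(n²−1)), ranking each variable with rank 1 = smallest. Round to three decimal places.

-0.100

Ranks of variable 1: 3, 5, 2, 4, 1
Ranks of variable 2: 3, 1, 4, 5, 2
d = r₁ − r₂: 0, 4, -2, -1, -1
d²: 0, 16, 4, 1, 1; Σd² = 22
ρ = 1 − 6·22/(5·24) = 1 − 132/120 = -0.100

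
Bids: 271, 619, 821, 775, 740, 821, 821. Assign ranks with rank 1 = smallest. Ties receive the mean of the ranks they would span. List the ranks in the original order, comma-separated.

Sorted (ascending): 271, 619, 740, 775, 821, 821, 821
The 3 values of 821 occupy positions 5–7 → average rank 6.

1, 2, 6, 4, 3, 6, 6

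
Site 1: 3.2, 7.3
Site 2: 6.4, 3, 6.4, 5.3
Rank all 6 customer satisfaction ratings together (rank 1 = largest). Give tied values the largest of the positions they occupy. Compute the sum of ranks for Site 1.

Sorted (descending): 7.3, 6.4, 6.4, 5.3, 3.2, 3
The 2 values of 6.4 occupy positions 2–3 → each gets rank 3.
Site 1 values → pooled ranks: 3.2→5, 7.3→1
Rank sum = 5 + 1 = 6

6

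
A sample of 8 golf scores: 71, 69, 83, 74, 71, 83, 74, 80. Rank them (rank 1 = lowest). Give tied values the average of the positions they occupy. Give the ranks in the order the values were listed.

2.5, 1, 7.5, 4.5, 2.5, 7.5, 4.5, 6

Sorted (ascending): 69, 71, 71, 74, 74, 80, 83, 83
The 2 values of 71 occupy positions 2–3 → average rank (2+3)/2 = 2.5.
The 2 values of 74 occupy positions 4–5 → average rank (4+5)/2 = 4.5.
The 2 values of 83 occupy positions 7–8 → average rank (7+8)/2 = 7.5.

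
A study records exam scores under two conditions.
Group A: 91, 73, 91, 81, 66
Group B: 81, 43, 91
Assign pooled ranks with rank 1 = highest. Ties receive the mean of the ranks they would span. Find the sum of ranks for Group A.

21.5

Sorted (descending): 91, 91, 91, 81, 81, 73, 66, 43
The 3 values of 91 occupy positions 1–3 → average rank 2.
The 2 values of 81 occupy positions 4–5 → average rank (4+5)/2 = 4.5.
Group A values → pooled ranks: 91→2, 73→6, 91→2, 81→4.5, 66→7
Rank sum = 2 + 6 + 2 + 4.5 + 7 = 21.5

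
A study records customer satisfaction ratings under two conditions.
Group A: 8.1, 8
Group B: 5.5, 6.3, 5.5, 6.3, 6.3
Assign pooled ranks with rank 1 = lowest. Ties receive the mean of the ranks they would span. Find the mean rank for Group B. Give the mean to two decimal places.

3.00

Sorted (ascending): 5.5, 5.5, 6.3, 6.3, 6.3, 8, 8.1
The 2 values of 5.5 occupy positions 1–2 → average rank (1+2)/2 = 1.5.
The 3 values of 6.3 occupy positions 3–5 → average rank 4.
Group B values → pooled ranks: 5.5→1.5, 6.3→4, 5.5→1.5, 6.3→4, 6.3→4
Mean rank = (1.5 + 4 + 1.5 + 4 + 4) / 5 = 3.00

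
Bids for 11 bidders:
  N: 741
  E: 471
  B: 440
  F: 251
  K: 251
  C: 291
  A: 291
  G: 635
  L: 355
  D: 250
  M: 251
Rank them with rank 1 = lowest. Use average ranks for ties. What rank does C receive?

5.5

Sorted (ascending): 250, 251, 251, 251, 291, 291, 355, 440, 471, 635, 741
The 3 values of 251 occupy positions 2–4 → average rank 3.
The 2 values of 291 occupy positions 5–6 → average rank (5+6)/2 = 5.5.
C has value 291 → rank 5.5.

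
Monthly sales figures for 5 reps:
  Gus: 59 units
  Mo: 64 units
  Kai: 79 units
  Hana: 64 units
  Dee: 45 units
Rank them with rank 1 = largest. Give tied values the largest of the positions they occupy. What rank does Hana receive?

Sorted (descending): 79, 64, 64, 59, 45
The 2 values of 64 occupy positions 2–3 → each gets rank 3.
Hana has value 64 units → rank 3.

3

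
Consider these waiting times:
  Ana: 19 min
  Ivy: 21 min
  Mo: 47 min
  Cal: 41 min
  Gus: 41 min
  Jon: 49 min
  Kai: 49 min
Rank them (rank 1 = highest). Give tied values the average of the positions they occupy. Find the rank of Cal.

Sorted (descending): 49, 49, 47, 41, 41, 21, 19
The 2 values of 49 occupy positions 1–2 → average rank (1+2)/2 = 1.5.
The 2 values of 41 occupy positions 4–5 → average rank (4+5)/2 = 4.5.
Cal has value 41 min → rank 4.5.

4.5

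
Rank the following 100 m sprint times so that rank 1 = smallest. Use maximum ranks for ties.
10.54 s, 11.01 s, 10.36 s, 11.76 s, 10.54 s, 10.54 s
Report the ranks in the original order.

Sorted (ascending): 10.36, 10.54, 10.54, 10.54, 11.01, 11.76
The 3 values of 10.54 occupy positions 2–4 → each gets rank 4.

4, 5, 1, 6, 4, 4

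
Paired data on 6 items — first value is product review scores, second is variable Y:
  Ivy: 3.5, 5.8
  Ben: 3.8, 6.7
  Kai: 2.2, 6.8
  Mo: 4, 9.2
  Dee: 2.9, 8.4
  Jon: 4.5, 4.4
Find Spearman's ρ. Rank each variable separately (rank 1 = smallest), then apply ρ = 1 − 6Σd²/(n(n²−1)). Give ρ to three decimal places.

Ranks of variable 1: 3, 4, 1, 5, 2, 6
Ranks of variable 2: 2, 3, 4, 6, 5, 1
d = r₁ − r₂: 1, 1, -3, -1, -3, 5
d²: 1, 1, 9, 1, 9, 25; Σd² = 46
ρ = 1 − 6·46/(6·35) = 1 − 276/210 = -0.314

-0.314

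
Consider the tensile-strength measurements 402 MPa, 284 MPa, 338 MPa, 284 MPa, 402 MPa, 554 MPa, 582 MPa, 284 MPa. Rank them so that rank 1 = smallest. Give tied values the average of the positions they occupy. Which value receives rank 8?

582

Sorted (ascending): 284, 284, 284, 338, 402, 402, 554, 582
The 3 values of 284 occupy positions 1–3 → average rank 2.
The 2 values of 402 occupy positions 5–6 → average rank (5+6)/2 = 5.5.
Rank 8 → value 582.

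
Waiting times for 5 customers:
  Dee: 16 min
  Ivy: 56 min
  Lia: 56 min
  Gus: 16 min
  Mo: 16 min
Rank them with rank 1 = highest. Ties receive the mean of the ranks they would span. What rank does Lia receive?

Sorted (descending): 56, 56, 16, 16, 16
The 2 values of 56 occupy positions 1–2 → average rank (1+2)/2 = 1.5.
The 3 values of 16 occupy positions 3–5 → average rank 4.
Lia has value 56 min → rank 1.5.

1.5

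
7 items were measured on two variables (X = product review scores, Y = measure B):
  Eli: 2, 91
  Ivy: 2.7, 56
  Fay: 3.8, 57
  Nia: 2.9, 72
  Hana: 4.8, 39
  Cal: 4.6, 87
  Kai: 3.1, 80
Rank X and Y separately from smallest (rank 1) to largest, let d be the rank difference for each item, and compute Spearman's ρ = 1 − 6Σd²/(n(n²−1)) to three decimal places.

-0.393

Ranks of variable 1: 1, 2, 5, 3, 7, 6, 4
Ranks of variable 2: 7, 2, 3, 4, 1, 6, 5
d = r₁ − r₂: -6, 0, 2, -1, 6, 0, -1
d²: 36, 0, 4, 1, 36, 0, 1; Σd² = 78
ρ = 1 − 6·78/(7·48) = 1 − 468/336 = -0.393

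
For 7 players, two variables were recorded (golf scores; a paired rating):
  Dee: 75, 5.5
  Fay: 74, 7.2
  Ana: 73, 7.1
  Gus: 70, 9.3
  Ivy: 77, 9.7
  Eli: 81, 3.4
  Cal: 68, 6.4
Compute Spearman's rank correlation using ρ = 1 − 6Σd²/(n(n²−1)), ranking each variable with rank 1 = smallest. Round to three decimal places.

Ranks of variable 1: 5, 4, 3, 2, 6, 7, 1
Ranks of variable 2: 2, 5, 4, 6, 7, 1, 3
d = r₁ − r₂: 3, -1, -1, -4, -1, 6, -2
d²: 9, 1, 1, 16, 1, 36, 4; Σd² = 68
ρ = 1 − 6·68/(7·48) = 1 − 408/336 = -0.214

-0.214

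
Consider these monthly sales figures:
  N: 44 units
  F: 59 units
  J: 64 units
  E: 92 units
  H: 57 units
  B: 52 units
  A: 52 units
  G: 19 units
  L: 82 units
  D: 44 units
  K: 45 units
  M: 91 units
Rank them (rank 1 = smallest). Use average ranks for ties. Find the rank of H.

Sorted (ascending): 19, 44, 44, 45, 52, 52, 57, 59, 64, 82, 91, 92
The 2 values of 44 occupy positions 2–3 → average rank (2+3)/2 = 2.5.
The 2 values of 52 occupy positions 5–6 → average rank (5+6)/2 = 5.5.
H has value 57 units → rank 7.

7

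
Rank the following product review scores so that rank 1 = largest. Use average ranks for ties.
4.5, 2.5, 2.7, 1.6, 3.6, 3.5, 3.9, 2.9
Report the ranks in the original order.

Sorted (descending): 4.5, 3.9, 3.6, 3.5, 2.9, 2.7, 2.5, 1.6
No ties — each value takes its position as its rank.

1, 7, 6, 8, 3, 4, 2, 5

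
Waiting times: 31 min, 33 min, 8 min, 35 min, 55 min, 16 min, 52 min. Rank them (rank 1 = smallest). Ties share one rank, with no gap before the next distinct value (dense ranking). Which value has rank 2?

16

Sorted (ascending): 8, 16, 31, 33, 35, 52, 55
No ties — each value takes its position as its rank.
Rank 2 → value 16.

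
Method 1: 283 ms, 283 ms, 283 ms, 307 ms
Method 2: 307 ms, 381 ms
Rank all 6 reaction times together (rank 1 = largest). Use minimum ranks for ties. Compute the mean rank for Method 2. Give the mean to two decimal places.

1.50

Sorted (descending): 381, 307, 307, 283, 283, 283
The 2 values of 307 occupy positions 2–3 → each gets rank 2.
The 3 values of 283 occupy positions 4–6 → each gets rank 4.
Method 2 values → pooled ranks: 307→2, 381→1
Mean rank = (2 + 1) / 2 = 1.50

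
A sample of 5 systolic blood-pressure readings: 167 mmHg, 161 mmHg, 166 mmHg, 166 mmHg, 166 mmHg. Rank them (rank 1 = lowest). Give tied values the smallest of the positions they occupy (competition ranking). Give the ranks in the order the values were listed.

Sorted (ascending): 161, 166, 166, 166, 167
The 3 values of 166 occupy positions 2–4 → each gets rank 2.

5, 1, 2, 2, 2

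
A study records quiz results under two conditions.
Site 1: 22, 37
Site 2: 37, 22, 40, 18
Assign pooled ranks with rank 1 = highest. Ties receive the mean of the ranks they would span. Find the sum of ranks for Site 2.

14

Sorted (descending): 40, 37, 37, 22, 22, 18
The 2 values of 37 occupy positions 2–3 → average rank (2+3)/2 = 2.5.
The 2 values of 22 occupy positions 4–5 → average rank (4+5)/2 = 4.5.
Site 2 values → pooled ranks: 37→2.5, 22→4.5, 40→1, 18→6
Rank sum = 2.5 + 4.5 + 1 + 6 = 14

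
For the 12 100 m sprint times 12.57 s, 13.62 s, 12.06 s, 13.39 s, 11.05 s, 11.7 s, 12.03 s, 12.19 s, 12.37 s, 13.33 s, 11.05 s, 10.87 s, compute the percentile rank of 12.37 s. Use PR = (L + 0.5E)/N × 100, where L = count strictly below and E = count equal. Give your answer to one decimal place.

62.5

N = 12.
Strictly below 12.37: 7. Equal to 12.37: 1.
PR = (7 + 0.5·1)/12 × 100 = 62.5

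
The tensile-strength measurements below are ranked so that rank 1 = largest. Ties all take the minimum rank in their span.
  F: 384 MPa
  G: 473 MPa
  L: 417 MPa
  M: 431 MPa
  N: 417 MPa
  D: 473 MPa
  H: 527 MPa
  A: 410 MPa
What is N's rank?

Sorted (descending): 527, 473, 473, 431, 417, 417, 410, 384
The 2 values of 473 occupy positions 2–3 → each gets rank 2.
The 2 values of 417 occupy positions 5–6 → each gets rank 5.
N has value 417 MPa → rank 5.

5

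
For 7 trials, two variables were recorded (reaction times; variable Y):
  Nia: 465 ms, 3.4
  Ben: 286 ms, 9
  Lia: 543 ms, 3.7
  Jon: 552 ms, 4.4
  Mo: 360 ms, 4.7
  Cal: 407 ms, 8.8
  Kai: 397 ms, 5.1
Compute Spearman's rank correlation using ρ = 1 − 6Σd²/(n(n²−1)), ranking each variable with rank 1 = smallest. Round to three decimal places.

-0.714

Ranks of variable 1: 5, 1, 6, 7, 2, 4, 3
Ranks of variable 2: 1, 7, 2, 3, 4, 6, 5
d = r₁ − r₂: 4, -6, 4, 4, -2, -2, -2
d²: 16, 36, 16, 16, 4, 4, 4; Σd² = 96
ρ = 1 − 6·96/(7·48) = 1 − 576/336 = -0.714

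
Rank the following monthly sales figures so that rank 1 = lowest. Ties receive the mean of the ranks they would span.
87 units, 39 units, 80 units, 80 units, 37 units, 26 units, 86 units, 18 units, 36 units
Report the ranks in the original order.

Sorted (ascending): 18, 26, 36, 37, 39, 80, 80, 86, 87
The 2 values of 80 occupy positions 6–7 → average rank (6+7)/2 = 6.5.

9, 5, 6.5, 6.5, 4, 2, 8, 1, 3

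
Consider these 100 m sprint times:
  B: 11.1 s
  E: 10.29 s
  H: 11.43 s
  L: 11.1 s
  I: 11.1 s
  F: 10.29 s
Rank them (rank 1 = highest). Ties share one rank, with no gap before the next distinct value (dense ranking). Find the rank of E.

3

Sorted (descending): 11.43, 11.1, 11.1, 11.1, 10.29, 10.29
The 3 values of 11.1 share dense rank 2.
The 2 values of 10.29 share dense rank 3.
Remaining distinct values take the next consecutive integers.
E has value 10.29 s → rank 3.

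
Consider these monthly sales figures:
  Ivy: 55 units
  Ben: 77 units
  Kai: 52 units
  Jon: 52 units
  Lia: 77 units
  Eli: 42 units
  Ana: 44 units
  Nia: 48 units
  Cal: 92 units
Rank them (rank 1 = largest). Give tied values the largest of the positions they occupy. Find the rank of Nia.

7

Sorted (descending): 92, 77, 77, 55, 52, 52, 48, 44, 42
The 2 values of 77 occupy positions 2–3 → each gets rank 3.
The 2 values of 52 occupy positions 5–6 → each gets rank 6.
Nia has value 48 units → rank 7.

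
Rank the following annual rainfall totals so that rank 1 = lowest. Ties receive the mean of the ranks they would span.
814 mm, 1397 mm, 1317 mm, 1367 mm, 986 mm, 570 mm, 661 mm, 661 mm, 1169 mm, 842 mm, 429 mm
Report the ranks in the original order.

Sorted (ascending): 429, 570, 661, 661, 814, 842, 986, 1169, 1317, 1367, 1397
The 2 values of 661 occupy positions 3–4 → average rank (3+4)/2 = 3.5.

5, 11, 9, 10, 7, 2, 3.5, 3.5, 8, 6, 1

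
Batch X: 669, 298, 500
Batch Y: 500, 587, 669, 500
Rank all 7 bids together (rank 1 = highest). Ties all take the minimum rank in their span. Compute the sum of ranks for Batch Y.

Sorted (descending): 669, 669, 587, 500, 500, 500, 298
The 2 values of 669 occupy positions 1–2 → each gets rank 1.
The 3 values of 500 occupy positions 4–6 → each gets rank 4.
Batch Y values → pooled ranks: 500→4, 587→3, 669→1, 500→4
Rank sum = 4 + 3 + 1 + 4 = 12

12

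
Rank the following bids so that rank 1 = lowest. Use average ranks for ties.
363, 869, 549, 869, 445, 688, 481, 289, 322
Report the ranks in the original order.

Sorted (ascending): 289, 322, 363, 445, 481, 549, 688, 869, 869
The 2 values of 869 occupy positions 8–9 → average rank (8+9)/2 = 8.5.

3, 8.5, 6, 8.5, 4, 7, 5, 1, 2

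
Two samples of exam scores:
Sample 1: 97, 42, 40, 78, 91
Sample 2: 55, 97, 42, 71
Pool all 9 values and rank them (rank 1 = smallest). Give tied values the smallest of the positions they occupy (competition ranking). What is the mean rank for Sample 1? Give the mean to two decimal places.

Sorted (ascending): 40, 42, 42, 55, 71, 78, 91, 97, 97
The 2 values of 42 occupy positions 2–3 → each gets rank 2.
The 2 values of 97 occupy positions 8–9 → each gets rank 8.
Sample 1 values → pooled ranks: 97→8, 42→2, 40→1, 78→6, 91→7
Mean rank = (8 + 2 + 1 + 6 + 7) / 5 = 4.80

4.80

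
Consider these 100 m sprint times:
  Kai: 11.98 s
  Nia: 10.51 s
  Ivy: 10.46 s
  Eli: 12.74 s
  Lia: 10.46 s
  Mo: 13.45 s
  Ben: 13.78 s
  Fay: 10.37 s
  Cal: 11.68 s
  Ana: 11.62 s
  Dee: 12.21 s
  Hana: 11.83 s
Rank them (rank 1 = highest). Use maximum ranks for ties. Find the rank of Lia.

11

Sorted (descending): 13.78, 13.45, 12.74, 12.21, 11.98, 11.83, 11.68, 11.62, 10.51, 10.46, 10.46, 10.37
The 2 values of 10.46 occupy positions 10–11 → each gets rank 11.
Lia has value 10.46 s → rank 11.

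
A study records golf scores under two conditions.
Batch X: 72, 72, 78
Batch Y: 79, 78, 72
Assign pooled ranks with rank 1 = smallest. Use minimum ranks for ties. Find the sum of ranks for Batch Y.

Sorted (ascending): 72, 72, 72, 78, 78, 79
The 3 values of 72 occupy positions 1–3 → each gets rank 1.
The 2 values of 78 occupy positions 4–5 → each gets rank 4.
Batch Y values → pooled ranks: 79→6, 78→4, 72→1
Rank sum = 6 + 4 + 1 = 11

11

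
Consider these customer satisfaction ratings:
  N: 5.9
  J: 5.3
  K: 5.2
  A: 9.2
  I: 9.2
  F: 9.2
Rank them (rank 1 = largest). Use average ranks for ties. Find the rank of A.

2

Sorted (descending): 9.2, 9.2, 9.2, 5.9, 5.3, 5.2
The 3 values of 9.2 occupy positions 1–3 → average rank 2.
A has value 9.2 → rank 2.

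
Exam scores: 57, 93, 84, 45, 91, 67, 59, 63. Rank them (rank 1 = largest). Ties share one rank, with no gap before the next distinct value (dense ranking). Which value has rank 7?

57

Sorted (descending): 93, 91, 84, 67, 63, 59, 57, 45
No ties — each value takes its position as its rank.
Rank 7 → value 57.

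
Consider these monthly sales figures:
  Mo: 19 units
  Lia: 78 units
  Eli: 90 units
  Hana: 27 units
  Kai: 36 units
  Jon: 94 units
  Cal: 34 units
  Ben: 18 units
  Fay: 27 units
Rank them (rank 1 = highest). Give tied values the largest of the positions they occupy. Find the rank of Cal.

5

Sorted (descending): 94, 90, 78, 36, 34, 27, 27, 19, 18
The 2 values of 27 occupy positions 6–7 → each gets rank 7.
Cal has value 34 units → rank 5.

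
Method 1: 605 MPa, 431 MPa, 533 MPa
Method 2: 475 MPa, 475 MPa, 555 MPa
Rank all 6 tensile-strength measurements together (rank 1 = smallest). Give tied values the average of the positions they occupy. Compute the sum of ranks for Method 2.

Sorted (ascending): 431, 475, 475, 533, 555, 605
The 2 values of 475 occupy positions 2–3 → average rank (2+3)/2 = 2.5.
Method 2 values → pooled ranks: 475→2.5, 475→2.5, 555→5
Rank sum = 2.5 + 2.5 + 5 = 10

10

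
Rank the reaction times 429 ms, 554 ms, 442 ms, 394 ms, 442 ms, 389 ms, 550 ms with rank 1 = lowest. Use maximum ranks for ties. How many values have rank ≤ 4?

Sorted (ascending): 389, 394, 429, 442, 442, 550, 554
The 2 values of 442 occupy positions 4–5 → each gets rank 5.
Ranks ≤ 4: {1, 2, 3} → 3 values.

3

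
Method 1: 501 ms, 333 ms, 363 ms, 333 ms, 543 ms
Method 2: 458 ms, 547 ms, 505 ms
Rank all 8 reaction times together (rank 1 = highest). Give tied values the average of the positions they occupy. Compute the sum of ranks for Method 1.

27

Sorted (descending): 547, 543, 505, 501, 458, 363, 333, 333
The 2 values of 333 occupy positions 7–8 → average rank (7+8)/2 = 7.5.
Method 1 values → pooled ranks: 501→4, 333→7.5, 363→6, 333→7.5, 543→2
Rank sum = 4 + 7.5 + 6 + 7.5 + 2 = 27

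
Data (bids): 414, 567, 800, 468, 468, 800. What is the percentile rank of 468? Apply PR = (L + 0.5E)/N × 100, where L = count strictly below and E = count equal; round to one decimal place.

33.3

N = 6.
Strictly below 468: 1. Equal to 468: 2.
PR = (1 + 0.5·2)/6 × 100 = 33.3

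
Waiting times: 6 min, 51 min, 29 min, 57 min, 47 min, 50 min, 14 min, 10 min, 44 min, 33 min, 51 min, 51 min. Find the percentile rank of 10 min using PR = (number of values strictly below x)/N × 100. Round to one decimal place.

N = 12.
Strictly below 10: 1. Equal to 10: 1.
PR = 1/12 × 100 = 8.3

8.3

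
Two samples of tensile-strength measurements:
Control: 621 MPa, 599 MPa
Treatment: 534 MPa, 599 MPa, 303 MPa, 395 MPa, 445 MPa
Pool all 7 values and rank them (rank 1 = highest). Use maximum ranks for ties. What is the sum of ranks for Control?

4

Sorted (descending): 621, 599, 599, 534, 445, 395, 303
The 2 values of 599 occupy positions 2–3 → each gets rank 3.
Control values → pooled ranks: 621→1, 599→3
Rank sum = 1 + 3 = 4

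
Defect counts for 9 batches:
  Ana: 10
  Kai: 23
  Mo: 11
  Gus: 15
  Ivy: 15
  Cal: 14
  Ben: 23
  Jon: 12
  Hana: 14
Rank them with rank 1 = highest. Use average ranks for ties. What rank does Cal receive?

5.5

Sorted (descending): 23, 23, 15, 15, 14, 14, 12, 11, 10
The 2 values of 23 occupy positions 1–2 → average rank (1+2)/2 = 1.5.
The 2 values of 15 occupy positions 3–4 → average rank (3+4)/2 = 3.5.
The 2 values of 14 occupy positions 5–6 → average rank (5+6)/2 = 5.5.
Cal has value 14 → rank 5.5.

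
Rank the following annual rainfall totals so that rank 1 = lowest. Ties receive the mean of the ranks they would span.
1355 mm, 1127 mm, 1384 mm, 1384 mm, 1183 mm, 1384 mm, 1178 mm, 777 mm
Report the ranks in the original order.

5, 2, 7, 7, 4, 7, 3, 1

Sorted (ascending): 777, 1127, 1178, 1183, 1355, 1384, 1384, 1384
The 3 values of 1384 occupy positions 6–8 → average rank 7.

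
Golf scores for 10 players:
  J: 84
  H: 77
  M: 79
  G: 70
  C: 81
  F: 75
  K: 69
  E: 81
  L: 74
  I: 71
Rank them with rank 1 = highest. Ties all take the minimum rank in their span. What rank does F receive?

6

Sorted (descending): 84, 81, 81, 79, 77, 75, 74, 71, 70, 69
The 2 values of 81 occupy positions 2–3 → each gets rank 2.
F has value 75 → rank 6.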